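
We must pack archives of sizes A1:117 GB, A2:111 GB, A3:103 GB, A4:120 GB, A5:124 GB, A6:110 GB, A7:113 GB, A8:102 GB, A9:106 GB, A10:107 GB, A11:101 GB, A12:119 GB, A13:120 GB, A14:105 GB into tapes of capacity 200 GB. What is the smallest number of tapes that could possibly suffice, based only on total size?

8 tapes

Total size = 117 + 111 + 103 + 120 + 124 + 110 + 113 + 102 + 106 + 107 + 101 + 119 + 120 + 105 = 1558 GB.
⌈1558 / 200⌉ = 8.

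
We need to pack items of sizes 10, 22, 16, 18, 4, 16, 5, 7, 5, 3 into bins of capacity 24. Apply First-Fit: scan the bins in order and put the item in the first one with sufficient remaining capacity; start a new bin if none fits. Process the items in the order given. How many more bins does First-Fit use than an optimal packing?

0

First-Fit: [10,4,5,5] [22] [16,7] [18,3] [16] → 5 bins.
Total size 106; any packing needs at least ⌈106/24⌉ = 5 bins.
So 5 is already optimal.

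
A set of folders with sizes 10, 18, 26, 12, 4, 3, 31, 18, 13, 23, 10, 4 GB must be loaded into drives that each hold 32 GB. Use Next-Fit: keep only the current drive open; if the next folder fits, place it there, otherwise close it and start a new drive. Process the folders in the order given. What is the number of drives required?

7

10 GB → drive 1 (remaining 22 GB)
18 GB → drive 1 (remaining 4 GB)
26 GB → drive 2 (remaining 6 GB)
12 GB → drive 3 (remaining 20 GB)
4 GB → drive 3 (remaining 16 GB)
3 GB → drive 3 (remaining 13 GB)
31 GB → drive 4 (remaining 1 GB)
18 GB → drive 5 (remaining 14 GB)
13 GB → drive 5 (remaining 1 GB)
23 GB → drive 6 (remaining 9 GB)
10 GB → drive 7 (remaining 22 GB)
4 GB → drive 7 (remaining 18 GB)
Final drives: [10,18] [26] [12,4,3] [31] [18,13] [23] [10,4].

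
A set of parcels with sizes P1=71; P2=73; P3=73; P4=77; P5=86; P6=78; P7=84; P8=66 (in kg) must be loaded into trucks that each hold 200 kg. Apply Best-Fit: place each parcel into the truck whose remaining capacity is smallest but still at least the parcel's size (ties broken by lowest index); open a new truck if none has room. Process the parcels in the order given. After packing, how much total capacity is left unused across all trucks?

P1 (71 kg) → truck 1 (remaining 129 kg)
P2 (73 kg) → truck 1 (remaining 56 kg)
P3 (73 kg) → truck 2 (remaining 127 kg)
P4 (77 kg) → truck 2 (remaining 50 kg)
P5 (86 kg) → truck 3 (remaining 114 kg)
P6 (78 kg) → truck 3 (remaining 36 kg)
P7 (84 kg) → truck 4 (remaining 116 kg)
P8 (66 kg) → truck 4 (remaining 50 kg)
4 trucks × 200 kg = 800 kg; used 608 kg; unused 192 kg.

192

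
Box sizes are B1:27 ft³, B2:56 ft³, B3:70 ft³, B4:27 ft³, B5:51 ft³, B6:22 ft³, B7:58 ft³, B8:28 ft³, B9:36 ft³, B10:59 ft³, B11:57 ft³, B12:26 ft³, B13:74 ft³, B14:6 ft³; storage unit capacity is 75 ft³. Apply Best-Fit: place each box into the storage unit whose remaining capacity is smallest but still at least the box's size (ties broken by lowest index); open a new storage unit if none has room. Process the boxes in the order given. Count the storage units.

Put B1 (27 ft³) in storage unit 1; 48 ft³ remain.
Put B2 (56 ft³) in storage unit 2; 19 ft³ remain.
Put B3 (70 ft³) in storage unit 3; 5 ft³ remain.
Put B4 (27 ft³) in storage unit 1; 21 ft³ remain.
Put B5 (51 ft³) in storage unit 4; 24 ft³ remain.
Put B6 (22 ft³) in storage unit 4; 2 ft³ remain.
Put B7 (58 ft³) in storage unit 5; 17 ft³ remain.
Put B8 (28 ft³) in storage unit 6; 47 ft³ remain.
Put B9 (36 ft³) in storage unit 6; 11 ft³ remain.
Put B10 (59 ft³) in storage unit 7; 16 ft³ remain.
Put B11 (57 ft³) in storage unit 8; 18 ft³ remain.
Put B12 (26 ft³) in storage unit 9; 49 ft³ remain.
Put B13 (74 ft³) in storage unit 10; 1 ft³ remain.
Put B14 (6 ft³) in storage unit 6; 5 ft³ remain.
Final storage units: [27,27] [56] [70] [51,22] [58] [28,36,6] [59] [57] [26] [74].

10 storage units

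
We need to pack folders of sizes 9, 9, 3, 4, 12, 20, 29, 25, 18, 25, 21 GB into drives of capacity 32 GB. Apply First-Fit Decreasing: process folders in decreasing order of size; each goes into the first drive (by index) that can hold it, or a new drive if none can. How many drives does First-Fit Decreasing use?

6

Sorted descending: 29, 25, 25, 21, 20, 18, 12, 9, 9, 4, 3.
29 GB → drive 1 (remaining 3 GB)
25 GB → drive 2 (remaining 7 GB)
25 GB → drive 3 (remaining 7 GB)
21 GB → drive 4 (remaining 11 GB)
20 GB → drive 5 (remaining 12 GB)
18 GB → drive 6 (remaining 14 GB)
12 GB → drive 5 (remaining 0 GB)
9 GB → drive 4 (remaining 2 GB)
9 GB → drive 6 (remaining 5 GB)
4 GB → drive 2 (remaining 3 GB)
3 GB → drive 1 (remaining 0 GB)
Final drives: [29,3] [25,4] [25] [21,9] [20,12] [18,9].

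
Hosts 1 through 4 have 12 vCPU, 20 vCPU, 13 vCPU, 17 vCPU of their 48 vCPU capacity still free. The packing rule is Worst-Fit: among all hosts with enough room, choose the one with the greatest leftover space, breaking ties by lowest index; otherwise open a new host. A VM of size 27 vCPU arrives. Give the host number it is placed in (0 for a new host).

0

No host has ≥ 27 vCPU free, so a new host is opened.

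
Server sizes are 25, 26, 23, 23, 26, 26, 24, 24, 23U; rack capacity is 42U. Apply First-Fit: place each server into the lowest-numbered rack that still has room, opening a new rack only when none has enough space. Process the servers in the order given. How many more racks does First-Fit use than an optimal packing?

0

First-Fit: [25] [26] [23] [23] [26] [26] [24] [24] [23] → 9 racks.
9 servers exceed 21U (half the capacity), and no two of those can share a rack, so at least 9 racks are needed.
So 9 is already optimal.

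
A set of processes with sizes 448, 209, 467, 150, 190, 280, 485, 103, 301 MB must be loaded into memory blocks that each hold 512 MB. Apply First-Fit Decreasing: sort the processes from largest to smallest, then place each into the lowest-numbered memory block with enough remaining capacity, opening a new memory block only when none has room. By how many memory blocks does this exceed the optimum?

0

First-Fit Decreasing: [485] [467] [448] [301,209] [280,190] [150,103] → 6 memory blocks.
Total size 2633 MB; any packing needs at least ⌈2633/512⌉ = 6 memory blocks.
So 6 is already optimal.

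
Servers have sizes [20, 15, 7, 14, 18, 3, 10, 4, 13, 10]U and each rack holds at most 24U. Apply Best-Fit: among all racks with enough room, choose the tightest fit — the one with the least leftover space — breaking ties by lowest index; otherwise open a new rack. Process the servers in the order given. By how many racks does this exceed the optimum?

Best-Fit: [20,3] [15,7] [14,10] [18,4] [13,10] → 5 racks.
Total size 114U; any packing needs at least ⌈114/24⌉ = 5 racks.
So 5 is already optimal.

0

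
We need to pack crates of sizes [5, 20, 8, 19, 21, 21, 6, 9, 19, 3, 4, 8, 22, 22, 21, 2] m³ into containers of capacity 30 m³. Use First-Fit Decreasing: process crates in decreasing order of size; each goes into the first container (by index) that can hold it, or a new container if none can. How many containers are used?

Sorted descending: 22, 22, 21, 21, 21, 20, 19, 19, 9, 8, 8, 6, 5, 4, 3, 2.
Put 22 m³ in container 1; 8 m³ remain.
Put 22 m³ in container 2; 8 m³ remain.
Put 21 m³ in container 3; 9 m³ remain.
Put 21 m³ in container 4; 9 m³ remain.
Put 21 m³ in container 5; 9 m³ remain.
Put 20 m³ in container 6; 10 m³ remain.
Put 19 m³ in container 7; 11 m³ remain.
Put 19 m³ in container 8; 11 m³ remain.
Put 9 m³ in container 3; 0 m³ remain.
Put 8 m³ in container 1; 0 m³ remain.
Put 8 m³ in container 2; 0 m³ remain.
Put 6 m³ in container 4; 3 m³ remain.
Put 5 m³ in container 5; 4 m³ remain.
Put 4 m³ in container 5; 0 m³ remain.
Put 3 m³ in container 4; 0 m³ remain.
Put 2 m³ in container 6; 8 m³ remain.

8 containers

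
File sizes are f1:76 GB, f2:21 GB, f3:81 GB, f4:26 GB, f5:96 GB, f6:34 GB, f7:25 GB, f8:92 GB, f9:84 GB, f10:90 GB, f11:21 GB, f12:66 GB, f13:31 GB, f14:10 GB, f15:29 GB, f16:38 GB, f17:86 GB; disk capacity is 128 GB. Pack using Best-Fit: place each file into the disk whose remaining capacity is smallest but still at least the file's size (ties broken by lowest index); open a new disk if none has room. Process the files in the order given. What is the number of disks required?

Put f1 (76 GB) in disk 1; 52 GB remain.
Put f2 (21 GB) in disk 1; 31 GB remain.
Put f3 (81 GB) in disk 2; 47 GB remain.
Put f4 (26 GB) in disk 1; 5 GB remain.
Put f5 (96 GB) in disk 3; 32 GB remain.
Put f6 (34 GB) in disk 2; 13 GB remain.
Put f7 (25 GB) in disk 3; 7 GB remain.
Put f8 (92 GB) in disk 4; 36 GB remain.
Put f9 (84 GB) in disk 5; 44 GB remain.
Put f10 (90 GB) in disk 6; 38 GB remain.
Put f11 (21 GB) in disk 4; 15 GB remain.
Put f12 (66 GB) in disk 7; 62 GB remain.
Put f13 (31 GB) in disk 6; 7 GB remain.
Put f14 (10 GB) in disk 2; 3 GB remain.
Put f15 (29 GB) in disk 5; 15 GB remain.
Put f16 (38 GB) in disk 7; 24 GB remain.
Put f17 (86 GB) in disk 8; 42 GB remain.
Final disks: [76,21,26] [81,34,10] [96,25] [92,21] [84,29] [90,31] [66,38] [86].

8 disks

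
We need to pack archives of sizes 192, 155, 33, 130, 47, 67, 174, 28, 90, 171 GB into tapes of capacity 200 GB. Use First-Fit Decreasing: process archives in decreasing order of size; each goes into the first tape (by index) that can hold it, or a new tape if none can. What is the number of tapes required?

6

Sorted descending: 192, 174, 171, 155, 130, 90, 67, 47, 33, 28.
192 GB → tape 1 (remaining 8 GB)
174 GB → tape 2 (remaining 26 GB)
171 GB → tape 3 (remaining 29 GB)
155 GB → tape 4 (remaining 45 GB)
130 GB → tape 5 (remaining 70 GB)
90 GB → tape 6 (remaining 110 GB)
67 GB → tape 5 (remaining 3 GB)
47 GB → tape 6 (remaining 63 GB)
33 GB → tape 4 (remaining 12 GB)
28 GB → tape 3 (remaining 1 GB)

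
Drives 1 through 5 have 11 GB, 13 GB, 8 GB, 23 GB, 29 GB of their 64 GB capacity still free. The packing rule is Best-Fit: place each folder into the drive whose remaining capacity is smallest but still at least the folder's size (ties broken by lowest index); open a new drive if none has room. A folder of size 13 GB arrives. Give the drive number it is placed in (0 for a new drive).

2

Drives with room: drive 2 (13 GB), drive 4 (23 GB), drive 5 (29 GB).
Tightest fit is drive 2 with 13 GB free.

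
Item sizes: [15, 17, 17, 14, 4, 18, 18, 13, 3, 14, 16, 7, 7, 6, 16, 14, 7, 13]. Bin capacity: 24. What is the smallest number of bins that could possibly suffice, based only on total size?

10

Total size = 15 + 17 + 17 + 14 + 4 + 18 + 18 + 13 + 3 + 14 + 16 + 7 + 7 + 6 + 16 + 14 + 7 + 13 = 219.
⌈219 / 24⌉ = 10.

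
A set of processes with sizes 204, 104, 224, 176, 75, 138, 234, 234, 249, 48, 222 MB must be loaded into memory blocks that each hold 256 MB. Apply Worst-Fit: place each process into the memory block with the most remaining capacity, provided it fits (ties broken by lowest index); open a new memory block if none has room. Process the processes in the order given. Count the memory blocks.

memory block 1: place 204 MB, 52 MB left
memory block 2: place 104 MB, 152 MB left
memory block 3: place 224 MB, 32 MB left
memory block 4: place 176 MB, 80 MB left
memory block 2: place 75 MB, 77 MB left
memory block 5: place 138 MB, 118 MB left
memory block 6: place 234 MB, 22 MB left
memory block 7: place 234 MB, 22 MB left
memory block 8: place 249 MB, 7 MB left
memory block 5: place 48 MB, 70 MB left
memory block 9: place 222 MB, 34 MB left

9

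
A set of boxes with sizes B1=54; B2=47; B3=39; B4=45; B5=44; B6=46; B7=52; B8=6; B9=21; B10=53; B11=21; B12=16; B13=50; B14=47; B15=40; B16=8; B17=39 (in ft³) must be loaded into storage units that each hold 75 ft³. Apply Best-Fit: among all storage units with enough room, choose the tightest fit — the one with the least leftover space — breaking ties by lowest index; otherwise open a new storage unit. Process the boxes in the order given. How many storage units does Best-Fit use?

Put B1 (54 ft³) in storage unit 1; 21 ft³ remain.
Put B2 (47 ft³) in storage unit 2; 28 ft³ remain.
Put B3 (39 ft³) in storage unit 3; 36 ft³ remain.
Put B4 (45 ft³) in storage unit 4; 30 ft³ remain.
Put B5 (44 ft³) in storage unit 5; 31 ft³ remain.
Put B6 (46 ft³) in storage unit 6; 29 ft³ remain.
Put B7 (52 ft³) in storage unit 7; 23 ft³ remain.
Put B8 (6 ft³) in storage unit 1; 15 ft³ remain.
Put B9 (21 ft³) in storage unit 7; 2 ft³ remain.
Put B10 (53 ft³) in storage unit 8; 22 ft³ remain.
Put B11 (21 ft³) in storage unit 8; 1 ft³ remain.
Put B12 (16 ft³) in storage unit 2; 12 ft³ remain.
Put B13 (50 ft³) in storage unit 9; 25 ft³ remain.
Put B14 (47 ft³) in storage unit 10; 28 ft³ remain.
Put B15 (40 ft³) in storage unit 11; 35 ft³ remain.
Put B16 (8 ft³) in storage unit 2; 4 ft³ remain.
Put B17 (39 ft³) in storage unit 12; 36 ft³ remain.
Final storage units: [54,6] [47,16,8] [39] [45] [44] [46] [52,21] [53,21] [50] [47] [40] [39].

12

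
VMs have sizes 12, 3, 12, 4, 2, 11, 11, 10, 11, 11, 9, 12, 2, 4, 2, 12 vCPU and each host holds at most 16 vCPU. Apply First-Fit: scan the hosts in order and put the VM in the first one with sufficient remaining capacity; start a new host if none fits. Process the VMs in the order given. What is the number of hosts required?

10 hosts

12 vCPU → host 1 (remaining 4 vCPU)
3 vCPU → host 1 (remaining 1 vCPU)
12 vCPU → host 2 (remaining 4 vCPU)
4 vCPU → host 2 (remaining 0 vCPU)
2 vCPU → host 3 (remaining 14 vCPU)
11 vCPU → host 3 (remaining 3 vCPU)
11 vCPU → host 4 (remaining 5 vCPU)
10 vCPU → host 5 (remaining 6 vCPU)
11 vCPU → host 6 (remaining 5 vCPU)
11 vCPU → host 7 (remaining 5 vCPU)
9 vCPU → host 8 (remaining 7 vCPU)
12 vCPU → host 9 (remaining 4 vCPU)
2 vCPU → host 3 (remaining 1 vCPU)
4 vCPU → host 4 (remaining 1 vCPU)
2 vCPU → host 5 (remaining 4 vCPU)
12 vCPU → host 10 (remaining 4 vCPU)
Final hosts: [12,3] [12,4] [2,11,2] [11,4] [10,2] [11] [11] [9] [12] [12].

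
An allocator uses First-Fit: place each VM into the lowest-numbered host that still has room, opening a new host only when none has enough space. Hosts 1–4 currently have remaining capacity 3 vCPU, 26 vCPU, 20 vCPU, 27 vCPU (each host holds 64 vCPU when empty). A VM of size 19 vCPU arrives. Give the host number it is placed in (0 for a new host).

2

Hosts with room: host 2 (26 vCPU), host 3 (20 vCPU), host 4 (27 vCPU).
The first with room is host 2.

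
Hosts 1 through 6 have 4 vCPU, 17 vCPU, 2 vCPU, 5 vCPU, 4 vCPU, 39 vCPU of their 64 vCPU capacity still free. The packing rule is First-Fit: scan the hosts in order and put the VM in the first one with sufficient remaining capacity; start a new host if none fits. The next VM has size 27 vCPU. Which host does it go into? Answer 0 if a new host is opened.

6

Hosts with room: host 6 (39 vCPU).
The first with room is host 6.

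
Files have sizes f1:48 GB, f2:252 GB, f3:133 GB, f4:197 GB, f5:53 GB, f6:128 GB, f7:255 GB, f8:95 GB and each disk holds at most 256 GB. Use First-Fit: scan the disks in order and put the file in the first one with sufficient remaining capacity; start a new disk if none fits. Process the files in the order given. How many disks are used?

5

f1 (48 GB) → disk 1 (remaining 208 GB)
f2 (252 GB) → disk 2 (remaining 4 GB)
f3 (133 GB) → disk 1 (remaining 75 GB)
f4 (197 GB) → disk 3 (remaining 59 GB)
f5 (53 GB) → disk 1 (remaining 22 GB)
f6 (128 GB) → disk 4 (remaining 128 GB)
f7 (255 GB) → disk 5 (remaining 1 GB)
f8 (95 GB) → disk 4 (remaining 33 GB)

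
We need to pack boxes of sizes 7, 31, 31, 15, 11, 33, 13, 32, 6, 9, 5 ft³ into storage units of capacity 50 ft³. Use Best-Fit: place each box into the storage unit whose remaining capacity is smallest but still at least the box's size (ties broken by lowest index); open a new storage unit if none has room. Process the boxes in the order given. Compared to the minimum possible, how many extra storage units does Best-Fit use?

1

Best-Fit: [7,31,11] [31,15] [33,13] [32,6,9] [5] → 5 storage units.
Total size 193 ft³; any packing needs at least ⌈193/50⌉ = 4 storage units.
An optimal packing achieves that bound: [33,15] [32,13,5] [31,11,7] [31,9,6] → 4 storage units.
Excess: 5 − 4 = 1.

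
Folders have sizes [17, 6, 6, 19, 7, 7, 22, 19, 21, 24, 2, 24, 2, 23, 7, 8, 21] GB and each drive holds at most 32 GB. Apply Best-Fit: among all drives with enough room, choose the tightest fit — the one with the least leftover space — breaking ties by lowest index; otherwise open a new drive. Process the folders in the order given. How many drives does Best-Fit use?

9

Put 17 GB in drive 1; 15 GB remain.
Put 6 GB in drive 1; 9 GB remain.
Put 6 GB in drive 1; 3 GB remain.
Put 19 GB in drive 2; 13 GB remain.
Put 7 GB in drive 2; 6 GB remain.
Put 7 GB in drive 3; 25 GB remain.
Put 22 GB in drive 3; 3 GB remain.
Put 19 GB in drive 4; 13 GB remain.
Put 21 GB in drive 5; 11 GB remain.
Put 24 GB in drive 6; 8 GB remain.
Put 2 GB in drive 1; 1 GB remain.
Put 24 GB in drive 7; 8 GB remain.
Put 2 GB in drive 3; 1 GB remain.
Put 23 GB in drive 8; 9 GB remain.
Put 7 GB in drive 6; 1 GB remain.
Put 8 GB in drive 7; 0 GB remain.
Put 21 GB in drive 9; 11 GB remain.
Final drives: [17,6,6,2] [19,7] [7,22,2] [19] [21] [24,7] [24,8] [23] [21].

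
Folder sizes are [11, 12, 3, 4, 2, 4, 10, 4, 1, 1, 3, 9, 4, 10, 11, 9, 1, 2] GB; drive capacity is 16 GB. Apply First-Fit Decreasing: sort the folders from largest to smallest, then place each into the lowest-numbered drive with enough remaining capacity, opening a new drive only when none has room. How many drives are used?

7 drives

Sorted descending: 12, 11, 11, 10, 10, 9, 9, 4, 4, 4, 4, 3, 3, 2, 2, 1, 1, 1.
drive 1: place 12 GB, 4 GB left
drive 2: place 11 GB, 5 GB left
drive 3: place 11 GB, 5 GB left
drive 4: place 10 GB, 6 GB left
drive 5: place 10 GB, 6 GB left
drive 6: place 9 GB, 7 GB left
drive 7: place 9 GB, 7 GB left
drive 1: place 4 GB, 0 GB left
drive 2: place 4 GB, 1 GB left
drive 3: place 4 GB, 1 GB left
drive 4: place 4 GB, 2 GB left
drive 5: place 3 GB, 3 GB left
drive 5: place 3 GB, 0 GB left
drive 4: place 2 GB, 0 GB left
drive 6: place 2 GB, 5 GB left
drive 2: place 1 GB, 0 GB left
drive 3: place 1 GB, 0 GB left
drive 6: place 1 GB, 4 GB left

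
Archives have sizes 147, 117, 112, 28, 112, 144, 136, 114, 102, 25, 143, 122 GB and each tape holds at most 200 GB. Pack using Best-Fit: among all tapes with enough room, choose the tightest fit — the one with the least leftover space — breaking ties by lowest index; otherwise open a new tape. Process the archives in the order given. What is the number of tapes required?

10 tapes

Put 147 GB in tape 1; 53 GB remain.
Put 117 GB in tape 2; 83 GB remain.
Put 112 GB in tape 3; 88 GB remain.
Put 28 GB in tape 1; 25 GB remain.
Put 112 GB in tape 4; 88 GB remain.
Put 144 GB in tape 5; 56 GB remain.
Put 136 GB in tape 6; 64 GB remain.
Put 114 GB in tape 7; 86 GB remain.
Put 102 GB in tape 8; 98 GB remain.
Put 25 GB in tape 1; 0 GB remain.
Put 143 GB in tape 9; 57 GB remain.
Put 122 GB in tape 10; 78 GB remain.
Final tapes: [147,28,25] [117] [112] [112] [144] [136] [114] [102] [143] [122].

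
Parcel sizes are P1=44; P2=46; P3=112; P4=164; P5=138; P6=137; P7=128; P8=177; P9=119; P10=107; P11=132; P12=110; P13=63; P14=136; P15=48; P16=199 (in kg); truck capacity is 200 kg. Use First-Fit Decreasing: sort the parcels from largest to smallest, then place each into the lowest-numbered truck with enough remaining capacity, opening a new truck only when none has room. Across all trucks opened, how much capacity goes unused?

Sorted descending: 199, 177, 164, 138, 137, 136, 132, 128, 119, 112, 110, 107, 63, 48, 46, 44.
Put 199 kg in truck 1; 1 kg remain.
Put 177 kg in truck 2; 23 kg remain.
Put 164 kg in truck 3; 36 kg remain.
Put 138 kg in truck 4; 62 kg remain.
Put 137 kg in truck 5; 63 kg remain.
Put 136 kg in truck 6; 64 kg remain.
Put 132 kg in truck 7; 68 kg remain.
Put 128 kg in truck 8; 72 kg remain.
Put 119 kg in truck 9; 81 kg remain.
Put 112 kg in truck 10; 88 kg remain.
Put 110 kg in truck 11; 90 kg remain.
Put 107 kg in truck 12; 93 kg remain.
Put 63 kg in truck 5; 0 kg remain.
Put 48 kg in truck 4; 14 kg remain.
Put 46 kg in truck 6; 18 kg remain.
Put 44 kg in truck 7; 24 kg remain.
12 trucks × 200 kg = 2400 kg; used 1860 kg; unused 540 kg.

540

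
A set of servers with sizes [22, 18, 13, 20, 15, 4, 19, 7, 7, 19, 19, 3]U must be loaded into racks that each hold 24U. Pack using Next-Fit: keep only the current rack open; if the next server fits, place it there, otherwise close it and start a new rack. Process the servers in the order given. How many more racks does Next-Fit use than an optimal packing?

1

Next-Fit: [22] [18] [13] [20] [15,4] [19] [7,7] [19] [19,3] → 9 racks.
8 servers exceed 12U (half the capacity), and no two of those can share a rack, so at least 8 racks are needed.
An optimal packing achieves that bound: [22] [20,4] [19,3] [19] [19] [18] [15,7] [13,7] → 8 racks.
Excess: 9 − 8 = 1.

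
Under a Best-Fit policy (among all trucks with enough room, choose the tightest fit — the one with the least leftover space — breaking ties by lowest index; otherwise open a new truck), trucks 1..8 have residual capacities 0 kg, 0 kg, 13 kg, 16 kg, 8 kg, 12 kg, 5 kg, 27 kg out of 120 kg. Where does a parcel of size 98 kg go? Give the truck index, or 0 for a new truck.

0

No truck has ≥ 98 kg free, so a new truck is opened.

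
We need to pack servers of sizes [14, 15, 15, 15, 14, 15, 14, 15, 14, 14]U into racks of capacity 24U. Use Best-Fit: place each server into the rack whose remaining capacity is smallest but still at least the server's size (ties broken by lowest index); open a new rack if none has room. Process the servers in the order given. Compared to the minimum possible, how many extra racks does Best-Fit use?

0

Best-Fit: [14] [15] [15] [15] [14] [15] [14] [15] [14] [14] → 10 racks.
10 servers exceed 12U (half the capacity), and no two of those can share a rack, so at least 10 racks are needed.
So 10 is already optimal.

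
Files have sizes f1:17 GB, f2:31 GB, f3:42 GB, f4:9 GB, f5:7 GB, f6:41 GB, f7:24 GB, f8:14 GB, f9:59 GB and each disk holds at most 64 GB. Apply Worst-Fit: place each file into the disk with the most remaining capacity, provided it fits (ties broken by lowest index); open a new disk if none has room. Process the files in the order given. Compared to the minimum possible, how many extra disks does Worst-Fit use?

Worst-Fit: [17,31,7] [42,9] [41] [24,14] [59] → 5 disks.
Total size 244 GB; any packing needs at least ⌈244/64⌉ = 4 disks.
An optimal packing achieves that bound: [59] [42,17] [41,14,9] [31,24,7] → 4 disks.
Excess: 5 − 4 = 1.

1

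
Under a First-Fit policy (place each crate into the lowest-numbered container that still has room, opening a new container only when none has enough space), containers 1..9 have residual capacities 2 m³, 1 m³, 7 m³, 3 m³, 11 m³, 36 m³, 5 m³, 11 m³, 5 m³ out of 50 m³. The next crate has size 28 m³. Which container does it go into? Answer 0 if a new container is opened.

Containers with room: container 6 (36 m³).
The first with room is container 6.

6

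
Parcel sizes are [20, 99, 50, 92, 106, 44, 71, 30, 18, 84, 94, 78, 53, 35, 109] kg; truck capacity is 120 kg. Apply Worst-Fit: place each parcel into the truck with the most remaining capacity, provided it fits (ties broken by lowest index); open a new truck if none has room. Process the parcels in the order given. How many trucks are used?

10

20 kg → truck 1 (remaining 100 kg)
99 kg → truck 1 (remaining 1 kg)
50 kg → truck 2 (remaining 70 kg)
92 kg → truck 3 (remaining 28 kg)
106 kg → truck 4 (remaining 14 kg)
44 kg → truck 2 (remaining 26 kg)
71 kg → truck 5 (remaining 49 kg)
30 kg → truck 5 (remaining 19 kg)
18 kg → truck 3 (remaining 10 kg)
84 kg → truck 6 (remaining 36 kg)
94 kg → truck 7 (remaining 26 kg)
78 kg → truck 8 (remaining 42 kg)
53 kg → truck 9 (remaining 67 kg)
35 kg → truck 9 (remaining 32 kg)
109 kg → truck 10 (remaining 11 kg)
Final trucks: [20,99] [50,44] [92,18] [106] [71,30] [84] [94] [78] [53,35] [109].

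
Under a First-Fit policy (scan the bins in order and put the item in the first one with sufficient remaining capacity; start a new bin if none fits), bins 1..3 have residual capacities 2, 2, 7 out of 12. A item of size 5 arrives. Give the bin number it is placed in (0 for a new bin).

Bins with room: bin 3 (7).
The first with room is bin 3.

3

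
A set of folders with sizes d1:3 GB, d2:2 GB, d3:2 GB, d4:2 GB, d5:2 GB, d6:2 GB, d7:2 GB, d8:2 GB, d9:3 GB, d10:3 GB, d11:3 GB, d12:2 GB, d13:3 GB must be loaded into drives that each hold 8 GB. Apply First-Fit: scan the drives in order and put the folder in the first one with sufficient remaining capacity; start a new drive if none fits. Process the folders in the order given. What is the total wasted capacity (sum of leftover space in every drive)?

1

drive 1: place d1 (3 GB), 5 GB left
drive 1: place d2 (2 GB), 3 GB left
drive 1: place d3 (2 GB), 1 GB left
drive 2: place d4 (2 GB), 6 GB left
drive 2: place d5 (2 GB), 4 GB left
drive 2: place d6 (2 GB), 2 GB left
drive 2: place d7 (2 GB), 0 GB left
drive 3: place d8 (2 GB), 6 GB left
drive 3: place d9 (3 GB), 3 GB left
drive 3: place d10 (3 GB), 0 GB left
drive 4: place d11 (3 GB), 5 GB left
drive 4: place d12 (2 GB), 3 GB left
drive 4: place d13 (3 GB), 0 GB left
4 drives × 8 GB = 32 GB; used 31 GB; unused 1 GB.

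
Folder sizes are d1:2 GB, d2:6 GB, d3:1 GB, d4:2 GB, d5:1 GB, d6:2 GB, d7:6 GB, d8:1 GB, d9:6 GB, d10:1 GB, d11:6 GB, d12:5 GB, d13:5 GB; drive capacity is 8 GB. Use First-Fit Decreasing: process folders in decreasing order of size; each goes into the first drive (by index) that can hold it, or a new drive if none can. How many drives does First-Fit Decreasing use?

Sorted descending: 6, 6, 6, 6, 5, 5, 2, 2, 2, 1, 1, 1, 1.
Put 6 GB in drive 1; 2 GB remain.
Put 6 GB in drive 2; 2 GB remain.
Put 6 GB in drive 3; 2 GB remain.
Put 6 GB in drive 4; 2 GB remain.
Put 5 GB in drive 5; 3 GB remain.
Put 5 GB in drive 6; 3 GB remain.
Put 2 GB in drive 1; 0 GB remain.
Put 2 GB in drive 2; 0 GB remain.
Put 2 GB in drive 3; 0 GB remain.
Put 1 GB in drive 4; 1 GB remain.
Put 1 GB in drive 4; 0 GB remain.
Put 1 GB in drive 5; 2 GB remain.
Put 1 GB in drive 5; 1 GB remain.

6 drives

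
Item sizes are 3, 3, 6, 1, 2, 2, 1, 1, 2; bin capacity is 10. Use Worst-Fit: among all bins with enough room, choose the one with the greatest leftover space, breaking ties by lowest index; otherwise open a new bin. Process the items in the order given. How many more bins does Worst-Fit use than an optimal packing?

0

Worst-Fit: [3,3,1,2,1] [6,2,1] [2] → 3 bins.
Total size 21; any packing needs at least ⌈21/10⌉ = 3 bins.
So 3 is already optimal.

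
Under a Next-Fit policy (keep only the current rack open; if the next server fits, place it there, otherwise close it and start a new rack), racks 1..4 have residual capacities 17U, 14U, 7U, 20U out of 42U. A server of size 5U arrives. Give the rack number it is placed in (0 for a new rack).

Next-Fit only looks at rack 4, which has 20U free.
5U fits there.

4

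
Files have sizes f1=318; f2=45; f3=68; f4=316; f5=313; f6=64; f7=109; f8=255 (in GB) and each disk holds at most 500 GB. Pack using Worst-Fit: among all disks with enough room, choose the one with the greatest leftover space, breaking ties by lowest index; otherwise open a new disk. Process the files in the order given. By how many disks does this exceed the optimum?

Worst-Fit: [318,45,68] [316,109] [313,64] [255] → 4 disks.
4 files exceed 250 GB (half the capacity), and no two of those can share a disk, so at least 4 disks are needed.
So 4 is already optimal.

0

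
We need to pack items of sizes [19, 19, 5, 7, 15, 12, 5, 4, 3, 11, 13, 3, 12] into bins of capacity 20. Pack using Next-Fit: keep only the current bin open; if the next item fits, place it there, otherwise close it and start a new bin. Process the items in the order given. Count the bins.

8

bin 1: place 19, 1 left
bin 2: place 19, 1 left
bin 3: place 5, 15 left
bin 3: place 7, 8 left
bin 4: place 15, 5 left
bin 5: place 12, 8 left
bin 5: place 5, 3 left
bin 6: place 4, 16 left
bin 6: place 3, 13 left
bin 6: place 11, 2 left
bin 7: place 13, 7 left
bin 7: place 3, 4 left
bin 8: place 12, 8 left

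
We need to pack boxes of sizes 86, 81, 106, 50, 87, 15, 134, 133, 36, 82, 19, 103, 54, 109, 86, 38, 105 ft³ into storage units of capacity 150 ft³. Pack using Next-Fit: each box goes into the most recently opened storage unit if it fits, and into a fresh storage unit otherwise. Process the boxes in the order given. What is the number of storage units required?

12

86 ft³ → storage unit 1 (remaining 64 ft³)
81 ft³ → storage unit 2 (remaining 69 ft³)
106 ft³ → storage unit 3 (remaining 44 ft³)
50 ft³ → storage unit 4 (remaining 100 ft³)
87 ft³ → storage unit 4 (remaining 13 ft³)
15 ft³ → storage unit 5 (remaining 135 ft³)
134 ft³ → storage unit 5 (remaining 1 ft³)
133 ft³ → storage unit 6 (remaining 17 ft³)
36 ft³ → storage unit 7 (remaining 114 ft³)
82 ft³ → storage unit 7 (remaining 32 ft³)
19 ft³ → storage unit 7 (remaining 13 ft³)
103 ft³ → storage unit 8 (remaining 47 ft³)
54 ft³ → storage unit 9 (remaining 96 ft³)
109 ft³ → storage unit 10 (remaining 41 ft³)
86 ft³ → storage unit 11 (remaining 64 ft³)
38 ft³ → storage unit 11 (remaining 26 ft³)
105 ft³ → storage unit 12 (remaining 45 ft³)
Final storage units: [86] [81] [106] [50,87] [15,134] [133] [36,82,19] [103] [54] [109] [86,38] [105].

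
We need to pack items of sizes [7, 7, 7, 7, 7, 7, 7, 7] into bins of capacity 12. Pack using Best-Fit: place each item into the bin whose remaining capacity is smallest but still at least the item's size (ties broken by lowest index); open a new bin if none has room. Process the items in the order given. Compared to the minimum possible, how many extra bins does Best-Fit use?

0

Best-Fit: [7] [7] [7] [7] [7] [7] [7] [7] → 8 bins.
8 items exceed 6 (half the capacity), and no two of those can share a bin, so at least 8 bins are needed.
So 8 is already optimal.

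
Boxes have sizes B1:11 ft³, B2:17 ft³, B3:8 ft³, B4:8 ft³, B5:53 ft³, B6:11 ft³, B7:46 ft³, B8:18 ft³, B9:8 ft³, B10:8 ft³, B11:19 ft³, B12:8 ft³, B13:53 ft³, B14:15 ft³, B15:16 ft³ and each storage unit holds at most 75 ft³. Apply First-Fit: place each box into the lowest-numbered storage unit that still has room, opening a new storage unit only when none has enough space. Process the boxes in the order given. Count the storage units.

5 storage units

Put B1 (11 ft³) in storage unit 1; 64 ft³ remain.
Put B2 (17 ft³) in storage unit 1; 47 ft³ remain.
Put B3 (8 ft³) in storage unit 1; 39 ft³ remain.
Put B4 (8 ft³) in storage unit 1; 31 ft³ remain.
Put B5 (53 ft³) in storage unit 2; 22 ft³ remain.
Put B6 (11 ft³) in storage unit 1; 20 ft³ remain.
Put B7 (46 ft³) in storage unit 3; 29 ft³ remain.
Put B8 (18 ft³) in storage unit 1; 2 ft³ remain.
Put B9 (8 ft³) in storage unit 2; 14 ft³ remain.
Put B10 (8 ft³) in storage unit 2; 6 ft³ remain.
Put B11 (19 ft³) in storage unit 3; 10 ft³ remain.
Put B12 (8 ft³) in storage unit 3; 2 ft³ remain.
Put B13 (53 ft³) in storage unit 4; 22 ft³ remain.
Put B14 (15 ft³) in storage unit 4; 7 ft³ remain.
Put B15 (16 ft³) in storage unit 5; 59 ft³ remain.
Final storage units: [11,17,8,8,11,18] [53,8,8] [46,19,8] [53,15] [16].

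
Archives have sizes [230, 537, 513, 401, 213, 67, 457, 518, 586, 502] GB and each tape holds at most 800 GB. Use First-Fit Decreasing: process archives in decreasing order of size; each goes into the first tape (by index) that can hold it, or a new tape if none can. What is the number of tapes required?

Sorted descending: 586, 537, 518, 513, 502, 457, 401, 230, 213, 67.
tape 1: place 586 GB, 214 GB left
tape 2: place 537 GB, 263 GB left
tape 3: place 518 GB, 282 GB left
tape 4: place 513 GB, 287 GB left
tape 5: place 502 GB, 298 GB left
tape 6: place 457 GB, 343 GB left
tape 7: place 401 GB, 399 GB left
tape 2: place 230 GB, 33 GB left
tape 1: place 213 GB, 1 GB left
tape 3: place 67 GB, 215 GB left
Final tapes: [586,213] [537,230] [518,67] [513] [502] [457] [401].

7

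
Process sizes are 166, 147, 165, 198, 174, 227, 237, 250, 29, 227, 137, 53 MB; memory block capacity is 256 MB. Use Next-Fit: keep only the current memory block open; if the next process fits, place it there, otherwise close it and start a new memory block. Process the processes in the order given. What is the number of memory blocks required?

10

166 MB → memory block 1 (remaining 90 MB)
147 MB → memory block 2 (remaining 109 MB)
165 MB → memory block 3 (remaining 91 MB)
198 MB → memory block 4 (remaining 58 MB)
174 MB → memory block 5 (remaining 82 MB)
227 MB → memory block 6 (remaining 29 MB)
237 MB → memory block 7 (remaining 19 MB)
250 MB → memory block 8 (remaining 6 MB)
29 MB → memory block 9 (remaining 227 MB)
227 MB → memory block 9 (remaining 0 MB)
137 MB → memory block 10 (remaining 119 MB)
53 MB → memory block 10 (remaining 66 MB)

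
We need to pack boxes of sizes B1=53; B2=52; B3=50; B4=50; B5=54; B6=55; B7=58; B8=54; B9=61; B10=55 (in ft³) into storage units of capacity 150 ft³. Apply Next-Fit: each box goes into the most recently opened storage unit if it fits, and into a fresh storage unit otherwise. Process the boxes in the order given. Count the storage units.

storage unit 1: place B1 (53 ft³), 97 ft³ left
storage unit 1: place B2 (52 ft³), 45 ft³ left
storage unit 2: place B3 (50 ft³), 100 ft³ left
storage unit 2: place B4 (50 ft³), 50 ft³ left
storage unit 3: place B5 (54 ft³), 96 ft³ left
storage unit 3: place B6 (55 ft³), 41 ft³ left
storage unit 4: place B7 (58 ft³), 92 ft³ left
storage unit 4: place B8 (54 ft³), 38 ft³ left
storage unit 5: place B9 (61 ft³), 89 ft³ left
storage unit 5: place B10 (55 ft³), 34 ft³ left

5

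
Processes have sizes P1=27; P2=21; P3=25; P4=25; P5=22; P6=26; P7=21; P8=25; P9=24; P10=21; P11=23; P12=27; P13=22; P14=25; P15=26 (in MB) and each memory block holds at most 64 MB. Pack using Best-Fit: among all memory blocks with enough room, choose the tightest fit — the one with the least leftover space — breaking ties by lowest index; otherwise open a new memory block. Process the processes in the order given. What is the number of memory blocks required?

8

P1 (27 MB) → memory block 1 (remaining 37 MB)
P2 (21 MB) → memory block 1 (remaining 16 MB)
P3 (25 MB) → memory block 2 (remaining 39 MB)
P4 (25 MB) → memory block 2 (remaining 14 MB)
P5 (22 MB) → memory block 3 (remaining 42 MB)
P6 (26 MB) → memory block 3 (remaining 16 MB)
P7 (21 MB) → memory block 4 (remaining 43 MB)
P8 (25 MB) → memory block 4 (remaining 18 MB)
P9 (24 MB) → memory block 5 (remaining 40 MB)
P10 (21 MB) → memory block 5 (remaining 19 MB)
P11 (23 MB) → memory block 6 (remaining 41 MB)
P12 (27 MB) → memory block 6 (remaining 14 MB)
P13 (22 MB) → memory block 7 (remaining 42 MB)
P14 (25 MB) → memory block 7 (remaining 17 MB)
P15 (26 MB) → memory block 8 (remaining 38 MB)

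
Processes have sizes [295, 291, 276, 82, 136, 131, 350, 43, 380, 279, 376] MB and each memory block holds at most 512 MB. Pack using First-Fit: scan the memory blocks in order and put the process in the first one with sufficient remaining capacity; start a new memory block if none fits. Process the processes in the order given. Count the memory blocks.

7 memory blocks

memory block 1: place 295 MB, 217 MB left
memory block 2: place 291 MB, 221 MB left
memory block 3: place 276 MB, 236 MB left
memory block 1: place 82 MB, 135 MB left
memory block 2: place 136 MB, 85 MB left
memory block 1: place 131 MB, 4 MB left
memory block 4: place 350 MB, 162 MB left
memory block 2: place 43 MB, 42 MB left
memory block 5: place 380 MB, 132 MB left
memory block 6: place 279 MB, 233 MB left
memory block 7: place 376 MB, 136 MB left
Final memory blocks: [295,82,131] [291,136,43] [276] [350] [380] [279] [376].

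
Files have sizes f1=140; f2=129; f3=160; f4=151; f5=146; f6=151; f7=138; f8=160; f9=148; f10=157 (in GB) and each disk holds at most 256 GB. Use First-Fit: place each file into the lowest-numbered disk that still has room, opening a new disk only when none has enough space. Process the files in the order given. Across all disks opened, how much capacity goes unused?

1080

disk 1: place f1 (140 GB), 116 GB left
disk 2: place f2 (129 GB), 127 GB left
disk 3: place f3 (160 GB), 96 GB left
disk 4: place f4 (151 GB), 105 GB left
disk 5: place f5 (146 GB), 110 GB left
disk 6: place f6 (151 GB), 105 GB left
disk 7: place f7 (138 GB), 118 GB left
disk 8: place f8 (160 GB), 96 GB left
disk 9: place f9 (148 GB), 108 GB left
disk 10: place f10 (157 GB), 99 GB left
10 disks × 256 GB = 2560 GB; used 1480 GB; unused 1080 GB.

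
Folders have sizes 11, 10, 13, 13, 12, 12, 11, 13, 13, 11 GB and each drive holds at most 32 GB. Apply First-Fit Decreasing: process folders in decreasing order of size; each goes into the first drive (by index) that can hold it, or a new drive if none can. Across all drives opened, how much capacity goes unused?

41

Sorted descending: 13, 13, 13, 13, 12, 12, 11, 11, 11, 10.
drive 1: place 13 GB, 19 GB left
drive 1: place 13 GB, 6 GB left
drive 2: place 13 GB, 19 GB left
drive 2: place 13 GB, 6 GB left
drive 3: place 12 GB, 20 GB left
drive 3: place 12 GB, 8 GB left
drive 4: place 11 GB, 21 GB left
drive 4: place 11 GB, 10 GB left
drive 5: place 11 GB, 21 GB left
drive 4: place 10 GB, 0 GB left
5 drives × 32 GB = 160 GB; used 119 GB; unused 41 GB.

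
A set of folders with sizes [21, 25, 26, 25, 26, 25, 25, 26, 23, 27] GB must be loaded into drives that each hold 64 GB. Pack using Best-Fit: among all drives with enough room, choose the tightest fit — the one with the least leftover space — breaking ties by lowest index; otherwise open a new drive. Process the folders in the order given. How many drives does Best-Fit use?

21 GB → drive 1 (remaining 43 GB)
25 GB → drive 1 (remaining 18 GB)
26 GB → drive 2 (remaining 38 GB)
25 GB → drive 2 (remaining 13 GB)
26 GB → drive 3 (remaining 38 GB)
25 GB → drive 3 (remaining 13 GB)
25 GB → drive 4 (remaining 39 GB)
26 GB → drive 4 (remaining 13 GB)
23 GB → drive 5 (remaining 41 GB)
27 GB → drive 5 (remaining 14 GB)

5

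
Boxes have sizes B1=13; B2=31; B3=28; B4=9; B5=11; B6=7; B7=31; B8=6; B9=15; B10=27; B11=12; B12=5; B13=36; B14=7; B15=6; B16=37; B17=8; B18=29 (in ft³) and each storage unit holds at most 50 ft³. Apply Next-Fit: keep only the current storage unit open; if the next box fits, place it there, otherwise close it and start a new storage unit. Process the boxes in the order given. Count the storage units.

Put B1 (13 ft³) in storage unit 1; 37 ft³ remain.
Put B2 (31 ft³) in storage unit 1; 6 ft³ remain.
Put B3 (28 ft³) in storage unit 2; 22 ft³ remain.
Put B4 (9 ft³) in storage unit 2; 13 ft³ remain.
Put B5 (11 ft³) in storage unit 2; 2 ft³ remain.
Put B6 (7 ft³) in storage unit 3; 43 ft³ remain.
Put B7 (31 ft³) in storage unit 3; 12 ft³ remain.
Put B8 (6 ft³) in storage unit 3; 6 ft³ remain.
Put B9 (15 ft³) in storage unit 4; 35 ft³ remain.
Put B10 (27 ft³) in storage unit 4; 8 ft³ remain.
Put B11 (12 ft³) in storage unit 5; 38 ft³ remain.
Put B12 (5 ft³) in storage unit 5; 33 ft³ remain.
Put B13 (36 ft³) in storage unit 6; 14 ft³ remain.
Put B14 (7 ft³) in storage unit 6; 7 ft³ remain.
Put B15 (6 ft³) in storage unit 6; 1 ft³ remain.
Put B16 (37 ft³) in storage unit 7; 13 ft³ remain.
Put B17 (8 ft³) in storage unit 7; 5 ft³ remain.
Put B18 (29 ft³) in storage unit 8; 21 ft³ remain.
Final storage units: [13,31] [28,9,11] [7,31,6] [15,27] [12,5] [36,7,6] [37,8] [29].

8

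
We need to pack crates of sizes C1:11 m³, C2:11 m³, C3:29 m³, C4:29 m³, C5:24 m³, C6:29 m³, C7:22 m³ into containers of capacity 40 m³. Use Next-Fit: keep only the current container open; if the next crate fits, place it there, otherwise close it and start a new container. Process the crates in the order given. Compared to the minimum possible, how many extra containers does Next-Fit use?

1

Next-Fit: [11,11] [29] [29] [24] [29] [22] → 6 containers.
5 crates exceed 20 m³ (half the capacity), and no two of those can share a container, so at least 5 containers are needed.
An optimal packing achieves that bound: [29,11] [29,11] [29] [24] [22] → 5 containers.
Excess: 6 − 5 = 1.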